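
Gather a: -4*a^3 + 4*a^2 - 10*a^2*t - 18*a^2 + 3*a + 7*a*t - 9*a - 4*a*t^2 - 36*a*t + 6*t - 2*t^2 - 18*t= -4*a^3 + a^2*(-10*t - 14) + a*(-4*t^2 - 29*t - 6) - 2*t^2 - 12*t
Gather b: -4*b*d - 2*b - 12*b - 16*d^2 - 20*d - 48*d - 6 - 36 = b*(-4*d - 14) - 16*d^2 - 68*d - 42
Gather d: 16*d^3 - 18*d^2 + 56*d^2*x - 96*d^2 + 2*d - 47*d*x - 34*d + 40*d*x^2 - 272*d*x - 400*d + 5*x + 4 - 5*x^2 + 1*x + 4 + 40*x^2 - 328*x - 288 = 16*d^3 + d^2*(56*x - 114) + d*(40*x^2 - 319*x - 432) + 35*x^2 - 322*x - 280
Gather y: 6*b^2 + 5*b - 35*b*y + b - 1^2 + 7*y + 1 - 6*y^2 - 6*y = 6*b^2 + 6*b - 6*y^2 + y*(1 - 35*b)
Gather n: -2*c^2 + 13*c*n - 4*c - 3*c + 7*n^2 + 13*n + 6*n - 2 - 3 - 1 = -2*c^2 - 7*c + 7*n^2 + n*(13*c + 19) - 6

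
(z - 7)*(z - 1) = z^2 - 8*z + 7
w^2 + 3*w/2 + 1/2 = (w + 1/2)*(w + 1)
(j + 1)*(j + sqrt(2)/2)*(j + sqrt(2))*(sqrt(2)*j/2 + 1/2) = sqrt(2)*j^4/2 + sqrt(2)*j^3/2 + 2*j^3 + 5*sqrt(2)*j^2/4 + 2*j^2 + j/2 + 5*sqrt(2)*j/4 + 1/2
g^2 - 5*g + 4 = (g - 4)*(g - 1)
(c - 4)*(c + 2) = c^2 - 2*c - 8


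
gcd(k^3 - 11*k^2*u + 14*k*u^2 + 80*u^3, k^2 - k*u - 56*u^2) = -k + 8*u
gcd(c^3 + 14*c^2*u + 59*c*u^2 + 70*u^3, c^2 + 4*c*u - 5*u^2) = c + 5*u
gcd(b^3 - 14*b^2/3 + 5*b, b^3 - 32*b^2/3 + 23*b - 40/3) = b - 5/3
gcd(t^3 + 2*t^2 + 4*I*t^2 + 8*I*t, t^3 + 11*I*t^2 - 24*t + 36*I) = 1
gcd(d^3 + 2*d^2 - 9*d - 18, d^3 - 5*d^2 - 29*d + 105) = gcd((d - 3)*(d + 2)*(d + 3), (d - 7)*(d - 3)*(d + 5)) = d - 3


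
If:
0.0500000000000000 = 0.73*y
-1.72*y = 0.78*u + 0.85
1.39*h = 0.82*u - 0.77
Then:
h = -1.29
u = -1.24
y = 0.07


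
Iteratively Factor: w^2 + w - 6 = (w - 2)*(w + 3)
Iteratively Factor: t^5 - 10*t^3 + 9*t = (t)*(t^4 - 10*t^2 + 9) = t*(t + 3)*(t^3 - 3*t^2 - t + 3) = t*(t + 1)*(t + 3)*(t^2 - 4*t + 3) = t*(t - 3)*(t + 1)*(t + 3)*(t - 1)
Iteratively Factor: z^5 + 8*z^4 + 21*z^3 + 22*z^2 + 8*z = (z + 1)*(z^4 + 7*z^3 + 14*z^2 + 8*z) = (z + 1)*(z + 4)*(z^3 + 3*z^2 + 2*z) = z*(z + 1)*(z + 4)*(z^2 + 3*z + 2) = z*(z + 1)*(z + 2)*(z + 4)*(z + 1)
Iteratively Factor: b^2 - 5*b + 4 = (b - 1)*(b - 4)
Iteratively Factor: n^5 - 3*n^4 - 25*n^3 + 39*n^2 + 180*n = (n)*(n^4 - 3*n^3 - 25*n^2 + 39*n + 180) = n*(n - 4)*(n^3 + n^2 - 21*n - 45) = n*(n - 4)*(n + 3)*(n^2 - 2*n - 15) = n*(n - 4)*(n + 3)^2*(n - 5)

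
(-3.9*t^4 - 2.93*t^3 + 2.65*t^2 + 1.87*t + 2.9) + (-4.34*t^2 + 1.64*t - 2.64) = -3.9*t^4 - 2.93*t^3 - 1.69*t^2 + 3.51*t + 0.26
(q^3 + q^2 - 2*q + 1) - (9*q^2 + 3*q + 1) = q^3 - 8*q^2 - 5*q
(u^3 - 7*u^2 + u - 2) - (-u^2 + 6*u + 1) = u^3 - 6*u^2 - 5*u - 3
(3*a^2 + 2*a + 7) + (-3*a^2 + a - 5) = 3*a + 2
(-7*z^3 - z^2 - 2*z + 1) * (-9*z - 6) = 63*z^4 + 51*z^3 + 24*z^2 + 3*z - 6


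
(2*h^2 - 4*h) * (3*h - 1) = 6*h^3 - 14*h^2 + 4*h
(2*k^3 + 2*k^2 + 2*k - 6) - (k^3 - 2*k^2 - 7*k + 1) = k^3 + 4*k^2 + 9*k - 7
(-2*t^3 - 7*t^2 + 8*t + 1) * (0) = 0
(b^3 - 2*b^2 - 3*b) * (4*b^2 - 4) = 4*b^5 - 8*b^4 - 16*b^3 + 8*b^2 + 12*b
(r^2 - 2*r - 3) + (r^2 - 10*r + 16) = 2*r^2 - 12*r + 13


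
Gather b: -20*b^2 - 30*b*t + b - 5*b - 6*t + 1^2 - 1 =-20*b^2 + b*(-30*t - 4) - 6*t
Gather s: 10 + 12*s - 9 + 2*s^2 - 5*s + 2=2*s^2 + 7*s + 3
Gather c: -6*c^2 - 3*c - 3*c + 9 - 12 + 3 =-6*c^2 - 6*c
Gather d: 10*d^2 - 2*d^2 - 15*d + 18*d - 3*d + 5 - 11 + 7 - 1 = 8*d^2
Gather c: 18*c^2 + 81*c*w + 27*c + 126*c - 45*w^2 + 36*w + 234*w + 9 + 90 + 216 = 18*c^2 + c*(81*w + 153) - 45*w^2 + 270*w + 315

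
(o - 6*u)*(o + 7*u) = o^2 + o*u - 42*u^2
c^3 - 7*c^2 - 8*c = c*(c - 8)*(c + 1)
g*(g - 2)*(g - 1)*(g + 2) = g^4 - g^3 - 4*g^2 + 4*g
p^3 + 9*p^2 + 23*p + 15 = (p + 1)*(p + 3)*(p + 5)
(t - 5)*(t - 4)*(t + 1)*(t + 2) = t^4 - 6*t^3 - 5*t^2 + 42*t + 40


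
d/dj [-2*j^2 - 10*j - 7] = -4*j - 10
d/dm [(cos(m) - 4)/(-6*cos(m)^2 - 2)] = (-3*cos(m)^2 + 24*cos(m) + 1)*sin(m)/(2*(3*sin(m)^2 - 4)^2)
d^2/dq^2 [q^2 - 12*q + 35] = 2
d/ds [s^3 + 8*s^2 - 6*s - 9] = 3*s^2 + 16*s - 6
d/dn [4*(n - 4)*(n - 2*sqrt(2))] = 8*n - 16 - 8*sqrt(2)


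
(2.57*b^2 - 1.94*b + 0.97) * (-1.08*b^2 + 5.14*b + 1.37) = -2.7756*b^4 + 15.305*b^3 - 7.4983*b^2 + 2.328*b + 1.3289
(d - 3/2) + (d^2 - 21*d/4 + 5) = d^2 - 17*d/4 + 7/2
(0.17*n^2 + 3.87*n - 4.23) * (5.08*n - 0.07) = 0.8636*n^3 + 19.6477*n^2 - 21.7593*n + 0.2961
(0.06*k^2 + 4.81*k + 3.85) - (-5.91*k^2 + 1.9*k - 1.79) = 5.97*k^2 + 2.91*k + 5.64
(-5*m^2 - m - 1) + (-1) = -5*m^2 - m - 2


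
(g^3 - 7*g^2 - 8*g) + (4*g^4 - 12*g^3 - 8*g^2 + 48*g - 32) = 4*g^4 - 11*g^3 - 15*g^2 + 40*g - 32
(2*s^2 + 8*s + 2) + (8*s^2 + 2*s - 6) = 10*s^2 + 10*s - 4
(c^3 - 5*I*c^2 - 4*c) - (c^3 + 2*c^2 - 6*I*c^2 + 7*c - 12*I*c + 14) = -2*c^2 + I*c^2 - 11*c + 12*I*c - 14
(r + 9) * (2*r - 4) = 2*r^2 + 14*r - 36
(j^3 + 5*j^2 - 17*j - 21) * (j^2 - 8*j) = j^5 - 3*j^4 - 57*j^3 + 115*j^2 + 168*j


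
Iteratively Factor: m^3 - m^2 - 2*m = (m - 2)*(m^2 + m) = (m - 2)*(m + 1)*(m)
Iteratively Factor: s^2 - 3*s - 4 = (s - 4)*(s + 1)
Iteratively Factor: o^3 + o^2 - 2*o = (o)*(o^2 + o - 2) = o*(o + 2)*(o - 1)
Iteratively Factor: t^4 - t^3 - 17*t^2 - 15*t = (t)*(t^3 - t^2 - 17*t - 15) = t*(t - 5)*(t^2 + 4*t + 3) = t*(t - 5)*(t + 1)*(t + 3)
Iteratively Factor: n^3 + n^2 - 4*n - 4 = (n - 2)*(n^2 + 3*n + 2) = (n - 2)*(n + 2)*(n + 1)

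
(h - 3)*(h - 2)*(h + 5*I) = h^3 - 5*h^2 + 5*I*h^2 + 6*h - 25*I*h + 30*I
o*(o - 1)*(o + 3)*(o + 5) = o^4 + 7*o^3 + 7*o^2 - 15*o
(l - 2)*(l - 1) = l^2 - 3*l + 2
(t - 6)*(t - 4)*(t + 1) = t^3 - 9*t^2 + 14*t + 24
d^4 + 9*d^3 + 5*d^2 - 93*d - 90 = (d - 3)*(d + 1)*(d + 5)*(d + 6)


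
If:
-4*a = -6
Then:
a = 3/2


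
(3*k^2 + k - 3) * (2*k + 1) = 6*k^3 + 5*k^2 - 5*k - 3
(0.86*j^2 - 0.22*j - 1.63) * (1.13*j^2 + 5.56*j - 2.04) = 0.9718*j^4 + 4.533*j^3 - 4.8195*j^2 - 8.614*j + 3.3252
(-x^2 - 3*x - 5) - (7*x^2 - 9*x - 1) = -8*x^2 + 6*x - 4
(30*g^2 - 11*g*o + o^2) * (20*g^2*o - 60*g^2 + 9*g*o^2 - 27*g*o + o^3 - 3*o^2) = 600*g^4*o - 1800*g^4 + 50*g^3*o^2 - 150*g^3*o - 49*g^2*o^3 + 147*g^2*o^2 - 2*g*o^4 + 6*g*o^3 + o^5 - 3*o^4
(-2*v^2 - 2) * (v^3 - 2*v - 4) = -2*v^5 + 2*v^3 + 8*v^2 + 4*v + 8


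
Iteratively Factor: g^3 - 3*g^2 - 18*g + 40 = (g - 2)*(g^2 - g - 20) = (g - 2)*(g + 4)*(g - 5)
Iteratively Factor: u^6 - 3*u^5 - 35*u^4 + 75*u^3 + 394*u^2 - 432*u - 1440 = (u - 4)*(u^5 + u^4 - 31*u^3 - 49*u^2 + 198*u + 360) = (u - 5)*(u - 4)*(u^4 + 6*u^3 - u^2 - 54*u - 72) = (u - 5)*(u - 4)*(u - 3)*(u^3 + 9*u^2 + 26*u + 24) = (u - 5)*(u - 4)*(u - 3)*(u + 2)*(u^2 + 7*u + 12) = (u - 5)*(u - 4)*(u - 3)*(u + 2)*(u + 4)*(u + 3)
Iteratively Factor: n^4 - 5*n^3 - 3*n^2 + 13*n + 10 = (n - 5)*(n^3 - 3*n - 2) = (n - 5)*(n + 1)*(n^2 - n - 2) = (n - 5)*(n + 1)^2*(n - 2)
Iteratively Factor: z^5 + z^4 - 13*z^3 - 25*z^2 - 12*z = (z - 4)*(z^4 + 5*z^3 + 7*z^2 + 3*z) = (z - 4)*(z + 1)*(z^3 + 4*z^2 + 3*z) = z*(z - 4)*(z + 1)*(z^2 + 4*z + 3) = z*(z - 4)*(z + 1)^2*(z + 3)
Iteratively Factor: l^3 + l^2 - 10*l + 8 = (l + 4)*(l^2 - 3*l + 2) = (l - 1)*(l + 4)*(l - 2)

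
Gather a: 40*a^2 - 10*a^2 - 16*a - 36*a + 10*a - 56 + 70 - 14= 30*a^2 - 42*a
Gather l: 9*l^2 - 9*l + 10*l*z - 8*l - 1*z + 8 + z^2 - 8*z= 9*l^2 + l*(10*z - 17) + z^2 - 9*z + 8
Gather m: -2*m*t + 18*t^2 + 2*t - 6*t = -2*m*t + 18*t^2 - 4*t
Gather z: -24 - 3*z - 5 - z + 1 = -4*z - 28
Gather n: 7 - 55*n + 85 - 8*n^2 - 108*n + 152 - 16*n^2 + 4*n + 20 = -24*n^2 - 159*n + 264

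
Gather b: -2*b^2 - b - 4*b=-2*b^2 - 5*b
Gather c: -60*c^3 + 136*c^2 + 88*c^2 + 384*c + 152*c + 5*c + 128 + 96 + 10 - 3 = -60*c^3 + 224*c^2 + 541*c + 231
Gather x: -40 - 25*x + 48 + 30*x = 5*x + 8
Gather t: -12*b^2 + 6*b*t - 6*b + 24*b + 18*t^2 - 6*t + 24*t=-12*b^2 + 18*b + 18*t^2 + t*(6*b + 18)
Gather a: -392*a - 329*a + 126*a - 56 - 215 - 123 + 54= -595*a - 340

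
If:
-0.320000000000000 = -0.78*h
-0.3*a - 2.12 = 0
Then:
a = -7.07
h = 0.41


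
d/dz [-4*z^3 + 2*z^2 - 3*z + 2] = -12*z^2 + 4*z - 3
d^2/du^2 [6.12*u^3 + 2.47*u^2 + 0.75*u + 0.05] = 36.72*u + 4.94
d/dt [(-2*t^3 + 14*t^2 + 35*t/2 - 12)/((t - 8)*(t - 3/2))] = 2*(-4*t^2 + 12*t + 3)/(4*t^2 - 12*t + 9)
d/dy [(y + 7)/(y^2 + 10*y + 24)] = (y^2 + 10*y - 2*(y + 5)*(y + 7) + 24)/(y^2 + 10*y + 24)^2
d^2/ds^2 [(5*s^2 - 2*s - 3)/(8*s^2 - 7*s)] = 2*(152*s^3 - 576*s^2 + 504*s - 147)/(s^3*(512*s^3 - 1344*s^2 + 1176*s - 343))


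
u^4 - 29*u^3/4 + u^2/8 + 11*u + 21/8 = (u - 7)*(u - 3/2)*(u + 1/4)*(u + 1)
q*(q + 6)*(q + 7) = q^3 + 13*q^2 + 42*q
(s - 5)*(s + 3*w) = s^2 + 3*s*w - 5*s - 15*w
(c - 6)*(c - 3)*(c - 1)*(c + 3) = c^4 - 7*c^3 - 3*c^2 + 63*c - 54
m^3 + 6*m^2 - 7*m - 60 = (m - 3)*(m + 4)*(m + 5)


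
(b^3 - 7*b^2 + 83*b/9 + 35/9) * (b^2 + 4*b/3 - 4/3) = b^5 - 17*b^4/3 - 13*b^3/9 + 689*b^2/27 - 64*b/9 - 140/27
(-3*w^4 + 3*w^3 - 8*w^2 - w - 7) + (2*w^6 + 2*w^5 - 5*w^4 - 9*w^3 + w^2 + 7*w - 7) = 2*w^6 + 2*w^5 - 8*w^4 - 6*w^3 - 7*w^2 + 6*w - 14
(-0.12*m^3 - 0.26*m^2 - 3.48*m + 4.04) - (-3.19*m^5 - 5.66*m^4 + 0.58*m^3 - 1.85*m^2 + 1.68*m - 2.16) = 3.19*m^5 + 5.66*m^4 - 0.7*m^3 + 1.59*m^2 - 5.16*m + 6.2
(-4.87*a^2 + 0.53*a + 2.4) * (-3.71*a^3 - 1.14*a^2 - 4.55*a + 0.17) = 18.0677*a^5 + 3.5855*a^4 + 12.6503*a^3 - 5.9754*a^2 - 10.8299*a + 0.408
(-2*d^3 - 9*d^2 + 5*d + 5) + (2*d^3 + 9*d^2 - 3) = 5*d + 2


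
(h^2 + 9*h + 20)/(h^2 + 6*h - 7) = (h^2 + 9*h + 20)/(h^2 + 6*h - 7)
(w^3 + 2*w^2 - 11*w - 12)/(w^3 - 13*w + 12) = (w + 1)/(w - 1)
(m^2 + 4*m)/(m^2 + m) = (m + 4)/(m + 1)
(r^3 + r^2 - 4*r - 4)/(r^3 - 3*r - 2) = (r + 2)/(r + 1)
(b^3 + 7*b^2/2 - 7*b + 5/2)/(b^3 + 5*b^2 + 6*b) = (2*b^3 + 7*b^2 - 14*b + 5)/(2*b*(b^2 + 5*b + 6))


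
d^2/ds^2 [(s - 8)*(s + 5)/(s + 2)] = -60/(s^3 + 6*s^2 + 12*s + 8)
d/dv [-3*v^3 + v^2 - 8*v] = -9*v^2 + 2*v - 8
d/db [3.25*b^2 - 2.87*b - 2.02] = 6.5*b - 2.87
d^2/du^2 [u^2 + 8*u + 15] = 2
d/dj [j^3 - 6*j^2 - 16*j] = 3*j^2 - 12*j - 16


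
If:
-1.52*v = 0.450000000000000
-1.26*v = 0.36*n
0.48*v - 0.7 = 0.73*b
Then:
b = -1.15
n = 1.04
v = -0.30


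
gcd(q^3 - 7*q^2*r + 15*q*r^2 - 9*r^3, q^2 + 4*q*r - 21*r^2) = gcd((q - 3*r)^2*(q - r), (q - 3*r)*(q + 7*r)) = q - 3*r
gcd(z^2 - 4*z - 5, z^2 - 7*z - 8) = z + 1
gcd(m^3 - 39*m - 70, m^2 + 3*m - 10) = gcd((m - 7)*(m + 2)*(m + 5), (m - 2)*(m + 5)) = m + 5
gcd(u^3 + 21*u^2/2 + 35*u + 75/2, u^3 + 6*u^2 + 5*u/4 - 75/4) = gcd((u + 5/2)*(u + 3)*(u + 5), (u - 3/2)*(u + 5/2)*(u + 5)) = u^2 + 15*u/2 + 25/2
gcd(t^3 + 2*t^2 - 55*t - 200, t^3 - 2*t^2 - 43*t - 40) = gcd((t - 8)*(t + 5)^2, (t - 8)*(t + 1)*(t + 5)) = t^2 - 3*t - 40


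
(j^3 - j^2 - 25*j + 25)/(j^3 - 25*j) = (j - 1)/j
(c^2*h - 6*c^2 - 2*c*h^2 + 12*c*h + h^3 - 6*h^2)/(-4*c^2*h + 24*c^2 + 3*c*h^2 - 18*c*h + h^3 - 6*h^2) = (-c + h)/(4*c + h)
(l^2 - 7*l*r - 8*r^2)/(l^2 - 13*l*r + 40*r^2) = (-l - r)/(-l + 5*r)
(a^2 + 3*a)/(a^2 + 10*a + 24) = a*(a + 3)/(a^2 + 10*a + 24)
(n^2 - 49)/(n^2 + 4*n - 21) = (n - 7)/(n - 3)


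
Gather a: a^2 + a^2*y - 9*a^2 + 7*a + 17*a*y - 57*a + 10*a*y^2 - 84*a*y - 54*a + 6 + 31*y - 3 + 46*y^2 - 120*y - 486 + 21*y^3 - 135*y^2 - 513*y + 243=a^2*(y - 8) + a*(10*y^2 - 67*y - 104) + 21*y^3 - 89*y^2 - 602*y - 240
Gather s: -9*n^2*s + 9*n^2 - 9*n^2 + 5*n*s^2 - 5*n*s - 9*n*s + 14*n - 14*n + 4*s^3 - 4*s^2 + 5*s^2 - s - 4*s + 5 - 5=4*s^3 + s^2*(5*n + 1) + s*(-9*n^2 - 14*n - 5)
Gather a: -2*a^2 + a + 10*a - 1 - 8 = -2*a^2 + 11*a - 9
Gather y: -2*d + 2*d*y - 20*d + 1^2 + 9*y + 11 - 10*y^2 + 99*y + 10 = -22*d - 10*y^2 + y*(2*d + 108) + 22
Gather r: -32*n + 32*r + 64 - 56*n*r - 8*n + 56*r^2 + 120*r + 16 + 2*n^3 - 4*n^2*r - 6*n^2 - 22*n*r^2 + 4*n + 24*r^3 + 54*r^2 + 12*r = 2*n^3 - 6*n^2 - 36*n + 24*r^3 + r^2*(110 - 22*n) + r*(-4*n^2 - 56*n + 164) + 80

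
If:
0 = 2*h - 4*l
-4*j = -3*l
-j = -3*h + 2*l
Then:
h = 0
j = 0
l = 0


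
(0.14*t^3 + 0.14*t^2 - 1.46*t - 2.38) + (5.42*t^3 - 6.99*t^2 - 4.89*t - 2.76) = 5.56*t^3 - 6.85*t^2 - 6.35*t - 5.14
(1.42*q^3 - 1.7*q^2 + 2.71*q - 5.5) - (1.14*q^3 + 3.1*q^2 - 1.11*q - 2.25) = 0.28*q^3 - 4.8*q^2 + 3.82*q - 3.25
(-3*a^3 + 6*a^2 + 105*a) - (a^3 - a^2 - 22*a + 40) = -4*a^3 + 7*a^2 + 127*a - 40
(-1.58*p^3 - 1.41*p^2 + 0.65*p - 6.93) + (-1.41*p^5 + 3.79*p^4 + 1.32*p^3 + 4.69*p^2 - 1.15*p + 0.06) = -1.41*p^5 + 3.79*p^4 - 0.26*p^3 + 3.28*p^2 - 0.5*p - 6.87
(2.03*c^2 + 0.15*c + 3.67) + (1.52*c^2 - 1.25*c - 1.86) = 3.55*c^2 - 1.1*c + 1.81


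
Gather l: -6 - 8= -14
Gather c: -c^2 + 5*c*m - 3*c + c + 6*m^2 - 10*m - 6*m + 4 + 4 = -c^2 + c*(5*m - 2) + 6*m^2 - 16*m + 8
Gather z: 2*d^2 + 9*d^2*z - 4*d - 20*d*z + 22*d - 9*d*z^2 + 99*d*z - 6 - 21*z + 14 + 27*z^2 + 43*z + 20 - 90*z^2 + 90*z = 2*d^2 + 18*d + z^2*(-9*d - 63) + z*(9*d^2 + 79*d + 112) + 28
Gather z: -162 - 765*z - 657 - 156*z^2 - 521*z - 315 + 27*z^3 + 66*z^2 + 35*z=27*z^3 - 90*z^2 - 1251*z - 1134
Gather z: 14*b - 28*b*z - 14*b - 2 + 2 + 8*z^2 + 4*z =8*z^2 + z*(4 - 28*b)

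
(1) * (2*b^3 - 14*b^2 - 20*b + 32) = 2*b^3 - 14*b^2 - 20*b + 32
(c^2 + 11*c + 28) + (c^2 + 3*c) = 2*c^2 + 14*c + 28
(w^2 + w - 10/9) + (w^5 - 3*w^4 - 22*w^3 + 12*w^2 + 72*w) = w^5 - 3*w^4 - 22*w^3 + 13*w^2 + 73*w - 10/9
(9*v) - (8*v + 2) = v - 2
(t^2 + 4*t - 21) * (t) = t^3 + 4*t^2 - 21*t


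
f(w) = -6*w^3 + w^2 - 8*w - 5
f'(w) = -18*w^2 + 2*w - 8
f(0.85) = -14.76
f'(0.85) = -19.30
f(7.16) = -2213.38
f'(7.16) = -916.46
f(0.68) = -11.86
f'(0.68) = -14.96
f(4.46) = -553.09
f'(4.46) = -357.13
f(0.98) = -17.53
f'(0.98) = -23.33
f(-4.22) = 497.48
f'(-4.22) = -336.99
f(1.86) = -55.03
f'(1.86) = -66.55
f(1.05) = -19.24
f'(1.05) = -25.74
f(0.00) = -5.00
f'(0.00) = -8.00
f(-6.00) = 1375.00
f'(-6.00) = -668.00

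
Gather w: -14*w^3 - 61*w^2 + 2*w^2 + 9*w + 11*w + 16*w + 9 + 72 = -14*w^3 - 59*w^2 + 36*w + 81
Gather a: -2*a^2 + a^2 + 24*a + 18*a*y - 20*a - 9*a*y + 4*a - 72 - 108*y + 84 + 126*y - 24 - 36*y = -a^2 + a*(9*y + 8) - 18*y - 12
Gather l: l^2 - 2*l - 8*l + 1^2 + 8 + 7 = l^2 - 10*l + 16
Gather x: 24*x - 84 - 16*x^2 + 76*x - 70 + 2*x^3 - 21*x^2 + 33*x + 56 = 2*x^3 - 37*x^2 + 133*x - 98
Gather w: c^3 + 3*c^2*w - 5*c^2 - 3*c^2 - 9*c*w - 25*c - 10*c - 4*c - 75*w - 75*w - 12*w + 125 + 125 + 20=c^3 - 8*c^2 - 39*c + w*(3*c^2 - 9*c - 162) + 270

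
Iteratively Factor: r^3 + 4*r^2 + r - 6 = (r - 1)*(r^2 + 5*r + 6) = (r - 1)*(r + 3)*(r + 2)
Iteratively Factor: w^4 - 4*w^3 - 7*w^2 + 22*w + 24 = (w + 2)*(w^3 - 6*w^2 + 5*w + 12) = (w + 1)*(w + 2)*(w^2 - 7*w + 12) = (w - 4)*(w + 1)*(w + 2)*(w - 3)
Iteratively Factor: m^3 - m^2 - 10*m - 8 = (m + 1)*(m^2 - 2*m - 8) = (m - 4)*(m + 1)*(m + 2)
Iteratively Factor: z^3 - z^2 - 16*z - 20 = (z + 2)*(z^2 - 3*z - 10) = (z - 5)*(z + 2)*(z + 2)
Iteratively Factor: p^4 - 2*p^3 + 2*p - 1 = (p - 1)*(p^3 - p^2 - p + 1) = (p - 1)^2*(p^2 - 1) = (p - 1)^3*(p + 1)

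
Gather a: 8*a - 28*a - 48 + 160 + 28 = 140 - 20*a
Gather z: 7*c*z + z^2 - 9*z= z^2 + z*(7*c - 9)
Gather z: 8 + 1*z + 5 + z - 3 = 2*z + 10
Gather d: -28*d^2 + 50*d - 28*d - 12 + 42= -28*d^2 + 22*d + 30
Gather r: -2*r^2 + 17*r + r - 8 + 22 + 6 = -2*r^2 + 18*r + 20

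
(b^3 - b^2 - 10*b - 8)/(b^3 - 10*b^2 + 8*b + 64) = (b + 1)/(b - 8)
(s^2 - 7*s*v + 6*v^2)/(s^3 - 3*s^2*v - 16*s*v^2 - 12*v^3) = (s - v)/(s^2 + 3*s*v + 2*v^2)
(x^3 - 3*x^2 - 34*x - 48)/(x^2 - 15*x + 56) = (x^2 + 5*x + 6)/(x - 7)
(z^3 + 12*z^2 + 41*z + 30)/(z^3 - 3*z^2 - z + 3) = (z^2 + 11*z + 30)/(z^2 - 4*z + 3)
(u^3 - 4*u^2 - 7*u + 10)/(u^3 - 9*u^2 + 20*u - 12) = (u^2 - 3*u - 10)/(u^2 - 8*u + 12)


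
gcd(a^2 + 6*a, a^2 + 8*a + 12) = a + 6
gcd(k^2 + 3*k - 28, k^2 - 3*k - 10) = 1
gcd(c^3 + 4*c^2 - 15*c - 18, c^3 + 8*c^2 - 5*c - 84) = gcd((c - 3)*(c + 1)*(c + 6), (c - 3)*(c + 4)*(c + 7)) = c - 3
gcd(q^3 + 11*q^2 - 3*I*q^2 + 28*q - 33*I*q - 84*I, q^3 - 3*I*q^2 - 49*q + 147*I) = q^2 + q*(7 - 3*I) - 21*I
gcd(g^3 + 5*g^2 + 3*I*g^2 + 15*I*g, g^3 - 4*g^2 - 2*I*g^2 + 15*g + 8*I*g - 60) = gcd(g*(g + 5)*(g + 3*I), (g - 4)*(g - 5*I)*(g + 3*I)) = g + 3*I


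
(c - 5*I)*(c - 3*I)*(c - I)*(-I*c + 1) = -I*c^4 - 8*c^3 + 14*I*c^2 - 8*c + 15*I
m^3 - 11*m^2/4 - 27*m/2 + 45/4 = (m - 5)*(m - 3/4)*(m + 3)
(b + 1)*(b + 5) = b^2 + 6*b + 5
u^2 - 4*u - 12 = (u - 6)*(u + 2)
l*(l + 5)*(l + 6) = l^3 + 11*l^2 + 30*l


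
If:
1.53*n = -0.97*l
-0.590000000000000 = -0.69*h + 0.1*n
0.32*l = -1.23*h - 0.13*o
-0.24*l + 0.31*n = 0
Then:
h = 0.86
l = 0.00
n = 0.00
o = -8.09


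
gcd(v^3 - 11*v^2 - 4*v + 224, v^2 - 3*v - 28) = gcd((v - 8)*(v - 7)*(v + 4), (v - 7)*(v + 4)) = v^2 - 3*v - 28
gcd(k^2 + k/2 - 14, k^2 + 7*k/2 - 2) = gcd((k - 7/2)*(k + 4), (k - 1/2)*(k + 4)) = k + 4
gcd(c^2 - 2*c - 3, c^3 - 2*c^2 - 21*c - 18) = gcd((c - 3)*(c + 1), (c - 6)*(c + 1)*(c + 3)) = c + 1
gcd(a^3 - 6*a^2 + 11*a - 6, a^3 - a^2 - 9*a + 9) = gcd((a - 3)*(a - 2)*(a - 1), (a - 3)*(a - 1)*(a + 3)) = a^2 - 4*a + 3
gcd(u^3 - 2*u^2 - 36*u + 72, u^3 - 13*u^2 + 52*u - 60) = u^2 - 8*u + 12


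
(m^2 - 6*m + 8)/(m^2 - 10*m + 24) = (m - 2)/(m - 6)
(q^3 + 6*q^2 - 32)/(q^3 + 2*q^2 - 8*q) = (q + 4)/q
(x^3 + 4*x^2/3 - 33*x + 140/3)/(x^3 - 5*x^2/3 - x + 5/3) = (x^2 + 3*x - 28)/(x^2 - 1)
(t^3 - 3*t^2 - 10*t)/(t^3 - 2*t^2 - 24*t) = (-t^2 + 3*t + 10)/(-t^2 + 2*t + 24)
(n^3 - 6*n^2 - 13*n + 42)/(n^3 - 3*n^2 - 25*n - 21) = (n - 2)/(n + 1)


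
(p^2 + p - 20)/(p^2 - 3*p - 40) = (p - 4)/(p - 8)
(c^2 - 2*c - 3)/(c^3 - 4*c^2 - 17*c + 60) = (c + 1)/(c^2 - c - 20)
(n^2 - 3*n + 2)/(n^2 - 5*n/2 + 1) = 2*(n - 1)/(2*n - 1)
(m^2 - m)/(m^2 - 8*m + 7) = m/(m - 7)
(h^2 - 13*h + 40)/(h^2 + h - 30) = (h - 8)/(h + 6)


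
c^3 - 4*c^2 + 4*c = c*(c - 2)^2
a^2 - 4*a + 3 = (a - 3)*(a - 1)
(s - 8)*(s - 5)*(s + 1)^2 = s^4 - 11*s^3 + 15*s^2 + 67*s + 40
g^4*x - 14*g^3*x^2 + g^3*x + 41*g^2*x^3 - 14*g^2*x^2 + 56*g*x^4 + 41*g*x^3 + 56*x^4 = (g - 8*x)*(g - 7*x)*(g + x)*(g*x + x)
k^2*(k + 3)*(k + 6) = k^4 + 9*k^3 + 18*k^2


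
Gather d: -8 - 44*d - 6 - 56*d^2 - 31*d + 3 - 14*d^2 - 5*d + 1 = -70*d^2 - 80*d - 10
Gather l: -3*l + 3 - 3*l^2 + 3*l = 3 - 3*l^2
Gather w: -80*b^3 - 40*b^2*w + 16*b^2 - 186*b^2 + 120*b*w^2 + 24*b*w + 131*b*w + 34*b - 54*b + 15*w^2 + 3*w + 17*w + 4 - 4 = -80*b^3 - 170*b^2 - 20*b + w^2*(120*b + 15) + w*(-40*b^2 + 155*b + 20)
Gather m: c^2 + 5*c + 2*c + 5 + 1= c^2 + 7*c + 6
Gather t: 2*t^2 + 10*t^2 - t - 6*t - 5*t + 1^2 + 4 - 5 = 12*t^2 - 12*t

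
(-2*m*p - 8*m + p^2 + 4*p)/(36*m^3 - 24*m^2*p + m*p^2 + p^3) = (p + 4)/(-18*m^2 + 3*m*p + p^2)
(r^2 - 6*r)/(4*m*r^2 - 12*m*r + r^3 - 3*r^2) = (r - 6)/(4*m*r - 12*m + r^2 - 3*r)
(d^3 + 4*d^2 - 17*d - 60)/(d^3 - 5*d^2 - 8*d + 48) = (d + 5)/(d - 4)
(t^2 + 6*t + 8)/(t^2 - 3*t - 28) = (t + 2)/(t - 7)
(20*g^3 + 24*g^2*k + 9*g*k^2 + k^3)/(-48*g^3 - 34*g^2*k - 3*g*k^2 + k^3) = (-10*g^2 - 7*g*k - k^2)/(24*g^2 + 5*g*k - k^2)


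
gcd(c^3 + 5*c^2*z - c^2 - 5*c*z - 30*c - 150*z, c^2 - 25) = c + 5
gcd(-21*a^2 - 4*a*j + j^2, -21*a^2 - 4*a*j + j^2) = 21*a^2 + 4*a*j - j^2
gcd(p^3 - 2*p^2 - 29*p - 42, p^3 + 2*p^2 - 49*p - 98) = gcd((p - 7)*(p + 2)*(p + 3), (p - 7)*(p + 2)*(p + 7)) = p^2 - 5*p - 14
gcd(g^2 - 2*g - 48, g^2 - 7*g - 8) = g - 8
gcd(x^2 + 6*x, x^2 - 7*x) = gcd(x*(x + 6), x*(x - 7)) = x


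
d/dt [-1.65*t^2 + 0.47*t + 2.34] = 0.47 - 3.3*t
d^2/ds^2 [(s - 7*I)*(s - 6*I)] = 2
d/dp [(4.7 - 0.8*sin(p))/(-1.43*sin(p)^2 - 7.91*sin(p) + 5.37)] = (-1.144*sin(p)^2 + 13.442*sin(p) + 32.881)*cos(p)/(2.0449*sin(p)^4 + 22.6226*sin(p)^3 + 47.2099*sin(p)^2 - 84.9534*sin(p) + 28.8369)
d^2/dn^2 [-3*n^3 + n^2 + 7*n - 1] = 2 - 18*n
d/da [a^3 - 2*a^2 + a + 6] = 3*a^2 - 4*a + 1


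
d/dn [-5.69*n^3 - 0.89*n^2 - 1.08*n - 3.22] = -17.07*n^2 - 1.78*n - 1.08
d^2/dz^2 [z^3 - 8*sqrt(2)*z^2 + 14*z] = 6*z - 16*sqrt(2)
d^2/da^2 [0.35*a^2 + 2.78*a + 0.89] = 0.700000000000000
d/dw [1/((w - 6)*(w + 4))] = 2*(1 - w)/(w^4 - 4*w^3 - 44*w^2 + 96*w + 576)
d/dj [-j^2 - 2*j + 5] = -2*j - 2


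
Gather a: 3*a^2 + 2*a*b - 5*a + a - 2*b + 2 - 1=3*a^2 + a*(2*b - 4) - 2*b + 1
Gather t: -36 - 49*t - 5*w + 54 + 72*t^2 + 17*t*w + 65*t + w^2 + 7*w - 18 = 72*t^2 + t*(17*w + 16) + w^2 + 2*w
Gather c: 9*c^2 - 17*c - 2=9*c^2 - 17*c - 2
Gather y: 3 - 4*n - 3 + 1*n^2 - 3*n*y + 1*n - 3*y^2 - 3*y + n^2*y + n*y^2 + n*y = n^2 - 3*n + y^2*(n - 3) + y*(n^2 - 2*n - 3)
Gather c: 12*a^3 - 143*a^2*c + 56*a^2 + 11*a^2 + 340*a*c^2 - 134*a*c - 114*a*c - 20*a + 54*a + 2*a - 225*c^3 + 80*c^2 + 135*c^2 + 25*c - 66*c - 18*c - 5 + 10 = 12*a^3 + 67*a^2 + 36*a - 225*c^3 + c^2*(340*a + 215) + c*(-143*a^2 - 248*a - 59) + 5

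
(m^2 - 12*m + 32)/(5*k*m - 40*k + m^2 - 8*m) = (m - 4)/(5*k + m)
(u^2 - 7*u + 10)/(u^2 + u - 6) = (u - 5)/(u + 3)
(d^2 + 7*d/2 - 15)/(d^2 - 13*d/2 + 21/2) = (2*d^2 + 7*d - 30)/(2*d^2 - 13*d + 21)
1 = 1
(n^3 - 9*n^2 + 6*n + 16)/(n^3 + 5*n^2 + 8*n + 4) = (n^2 - 10*n + 16)/(n^2 + 4*n + 4)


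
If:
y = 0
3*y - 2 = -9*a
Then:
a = 2/9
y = 0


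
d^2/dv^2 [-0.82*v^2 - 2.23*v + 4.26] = -1.64000000000000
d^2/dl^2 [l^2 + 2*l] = 2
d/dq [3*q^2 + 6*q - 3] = 6*q + 6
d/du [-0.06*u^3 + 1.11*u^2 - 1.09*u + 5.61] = -0.18*u^2 + 2.22*u - 1.09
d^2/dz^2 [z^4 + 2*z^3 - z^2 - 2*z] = 12*z^2 + 12*z - 2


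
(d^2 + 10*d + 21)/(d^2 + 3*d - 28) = (d + 3)/(d - 4)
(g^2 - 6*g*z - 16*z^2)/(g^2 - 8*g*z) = (g + 2*z)/g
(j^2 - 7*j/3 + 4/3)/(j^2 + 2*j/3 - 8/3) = (j - 1)/(j + 2)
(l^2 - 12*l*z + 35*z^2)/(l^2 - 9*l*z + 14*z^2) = (-l + 5*z)/(-l + 2*z)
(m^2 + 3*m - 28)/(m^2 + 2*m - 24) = (m + 7)/(m + 6)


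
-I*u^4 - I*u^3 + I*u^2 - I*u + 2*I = (u + 2)*(u - I)*(u + I)*(-I*u + I)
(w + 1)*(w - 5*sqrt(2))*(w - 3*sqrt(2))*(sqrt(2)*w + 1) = sqrt(2)*w^4 - 15*w^3 + sqrt(2)*w^3 - 15*w^2 + 22*sqrt(2)*w^2 + 30*w + 22*sqrt(2)*w + 30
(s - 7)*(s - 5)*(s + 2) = s^3 - 10*s^2 + 11*s + 70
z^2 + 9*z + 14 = (z + 2)*(z + 7)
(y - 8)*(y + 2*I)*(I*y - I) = I*y^3 - 2*y^2 - 9*I*y^2 + 18*y + 8*I*y - 16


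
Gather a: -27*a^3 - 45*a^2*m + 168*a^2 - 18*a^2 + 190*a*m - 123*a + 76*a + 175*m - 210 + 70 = -27*a^3 + a^2*(150 - 45*m) + a*(190*m - 47) + 175*m - 140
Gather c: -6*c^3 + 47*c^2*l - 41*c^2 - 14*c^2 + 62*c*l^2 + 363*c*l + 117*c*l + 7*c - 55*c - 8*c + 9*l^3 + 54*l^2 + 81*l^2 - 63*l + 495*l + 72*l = -6*c^3 + c^2*(47*l - 55) + c*(62*l^2 + 480*l - 56) + 9*l^3 + 135*l^2 + 504*l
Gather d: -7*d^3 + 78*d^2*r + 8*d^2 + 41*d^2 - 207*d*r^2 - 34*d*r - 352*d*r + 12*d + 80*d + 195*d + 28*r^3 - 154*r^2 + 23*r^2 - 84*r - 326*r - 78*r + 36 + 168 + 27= -7*d^3 + d^2*(78*r + 49) + d*(-207*r^2 - 386*r + 287) + 28*r^3 - 131*r^2 - 488*r + 231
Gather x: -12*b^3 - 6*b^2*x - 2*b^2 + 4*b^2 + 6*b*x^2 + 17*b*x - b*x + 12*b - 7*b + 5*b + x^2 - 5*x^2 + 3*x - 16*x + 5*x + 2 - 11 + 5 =-12*b^3 + 2*b^2 + 10*b + x^2*(6*b - 4) + x*(-6*b^2 + 16*b - 8) - 4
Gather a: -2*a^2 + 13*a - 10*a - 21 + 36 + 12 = -2*a^2 + 3*a + 27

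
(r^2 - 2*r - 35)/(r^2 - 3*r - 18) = (-r^2 + 2*r + 35)/(-r^2 + 3*r + 18)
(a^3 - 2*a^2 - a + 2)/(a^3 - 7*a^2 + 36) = (a^3 - 2*a^2 - a + 2)/(a^3 - 7*a^2 + 36)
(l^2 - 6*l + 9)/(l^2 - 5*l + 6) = (l - 3)/(l - 2)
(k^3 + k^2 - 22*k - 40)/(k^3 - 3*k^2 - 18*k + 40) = (k + 2)/(k - 2)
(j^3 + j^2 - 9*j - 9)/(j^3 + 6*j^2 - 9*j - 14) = (j^2 - 9)/(j^2 + 5*j - 14)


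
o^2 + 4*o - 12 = (o - 2)*(o + 6)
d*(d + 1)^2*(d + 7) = d^4 + 9*d^3 + 15*d^2 + 7*d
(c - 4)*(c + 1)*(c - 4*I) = c^3 - 3*c^2 - 4*I*c^2 - 4*c + 12*I*c + 16*I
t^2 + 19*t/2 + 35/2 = (t + 5/2)*(t + 7)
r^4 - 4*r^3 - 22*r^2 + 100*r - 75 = (r - 5)*(r - 3)*(r - 1)*(r + 5)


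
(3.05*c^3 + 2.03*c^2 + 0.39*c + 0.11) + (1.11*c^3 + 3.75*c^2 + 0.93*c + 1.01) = 4.16*c^3 + 5.78*c^2 + 1.32*c + 1.12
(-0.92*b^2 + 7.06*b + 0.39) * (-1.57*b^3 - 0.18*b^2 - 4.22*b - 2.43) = 1.4444*b^5 - 10.9186*b^4 + 1.9993*b^3 - 27.6278*b^2 - 18.8016*b - 0.9477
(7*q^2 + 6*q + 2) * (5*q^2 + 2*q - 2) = 35*q^4 + 44*q^3 + 8*q^2 - 8*q - 4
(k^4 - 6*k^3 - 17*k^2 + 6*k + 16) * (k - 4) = k^5 - 10*k^4 + 7*k^3 + 74*k^2 - 8*k - 64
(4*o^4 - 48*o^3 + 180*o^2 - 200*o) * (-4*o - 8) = -16*o^5 + 160*o^4 - 336*o^3 - 640*o^2 + 1600*o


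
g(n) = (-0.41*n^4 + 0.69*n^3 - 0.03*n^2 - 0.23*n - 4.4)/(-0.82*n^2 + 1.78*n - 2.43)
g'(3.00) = 2.70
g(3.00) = 4.46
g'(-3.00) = -2.52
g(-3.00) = 3.68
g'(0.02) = 1.44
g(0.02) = 1.84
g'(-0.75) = 0.39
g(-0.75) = 1.10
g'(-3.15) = -2.69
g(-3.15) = 4.07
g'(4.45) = 4.62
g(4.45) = 9.86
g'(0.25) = 1.54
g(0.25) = 2.19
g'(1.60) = -0.37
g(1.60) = 2.80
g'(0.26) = 1.54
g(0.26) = 2.20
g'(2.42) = 1.52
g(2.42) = 3.22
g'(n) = (1.64*n - 1.78)*(-0.41*n^4 + 0.69*n^3 - 0.03*n^2 - 0.23*n - 4.4)/(-0.82*n^2 + 1.78*n - 2.43)^2 + (-1.64*n^3 + 2.07*n^2 - 0.06*n - 0.23)/(-0.82*n^2 + 1.78*n - 2.43) = (0.6724*n^5 - 2.7552*n^4 + 6.4416*n^3 - 5.2721*n^2 - 7.0702*n + 8.3909)/(0.6724*n^4 - 2.9192*n^3 + 7.1536*n^2 - 8.6508*n + 5.9049)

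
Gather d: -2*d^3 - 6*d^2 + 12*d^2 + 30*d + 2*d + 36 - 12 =-2*d^3 + 6*d^2 + 32*d + 24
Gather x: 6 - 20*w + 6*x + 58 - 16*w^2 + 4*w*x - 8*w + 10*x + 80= -16*w^2 - 28*w + x*(4*w + 16) + 144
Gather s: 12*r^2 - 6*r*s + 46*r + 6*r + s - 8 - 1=12*r^2 + 52*r + s*(1 - 6*r) - 9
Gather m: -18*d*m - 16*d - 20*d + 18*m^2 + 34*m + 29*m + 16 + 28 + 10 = -36*d + 18*m^2 + m*(63 - 18*d) + 54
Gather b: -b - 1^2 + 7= 6 - b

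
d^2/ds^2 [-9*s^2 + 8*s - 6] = -18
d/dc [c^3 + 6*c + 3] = 3*c^2 + 6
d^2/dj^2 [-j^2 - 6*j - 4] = -2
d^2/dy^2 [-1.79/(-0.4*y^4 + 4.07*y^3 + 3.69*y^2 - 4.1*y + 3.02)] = ((-8.592*y^2 + 43.7118*y + 13.2102)*(-0.4*y^4 + 4.07*y^3 + 3.69*y^2 - 4.1*y + 3.02) - 1.79*(1.6*y^3 - 12.21*y^2 - 7.38*y + 4.1)*(3.2*y^3 - 24.42*y^2 - 14.76*y + 8.2))/(-0.4*y^4 + 4.07*y^3 + 3.69*y^2 - 4.1*y + 3.02)^3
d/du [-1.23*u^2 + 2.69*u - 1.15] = 2.69 - 2.46*u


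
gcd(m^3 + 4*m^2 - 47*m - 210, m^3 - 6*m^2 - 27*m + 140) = m^2 - 2*m - 35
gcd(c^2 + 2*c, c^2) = c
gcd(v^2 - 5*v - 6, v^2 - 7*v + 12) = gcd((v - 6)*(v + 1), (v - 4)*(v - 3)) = 1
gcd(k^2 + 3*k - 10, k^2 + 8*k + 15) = k + 5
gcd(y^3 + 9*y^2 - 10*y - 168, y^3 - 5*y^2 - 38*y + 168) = y^2 + 2*y - 24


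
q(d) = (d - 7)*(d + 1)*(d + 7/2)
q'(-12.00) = 464.00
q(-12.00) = -1776.50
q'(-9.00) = 260.00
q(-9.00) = -704.00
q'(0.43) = -29.60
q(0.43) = -36.92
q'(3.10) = -14.67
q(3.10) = -105.53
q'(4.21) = 4.12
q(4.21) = -112.07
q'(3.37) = -10.78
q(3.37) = -108.98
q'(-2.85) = 10.62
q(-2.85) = 11.84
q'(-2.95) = 12.86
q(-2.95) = 10.67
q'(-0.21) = -26.82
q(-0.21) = -18.74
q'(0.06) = -28.29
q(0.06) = -26.19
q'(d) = (d - 7)*(d + 1) + (d - 7)*(d + 7/2) + (d + 1)*(d + 7/2)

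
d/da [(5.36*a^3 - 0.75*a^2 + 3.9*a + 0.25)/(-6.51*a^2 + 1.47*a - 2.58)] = (-34.8936*a^4 + 15.7584*a^3 - 17.1999*a^2 + 7.125*a - 10.4295)/(42.3801*a^4 - 19.1394*a^3 + 35.7525*a^2 - 7.5852*a + 6.6564)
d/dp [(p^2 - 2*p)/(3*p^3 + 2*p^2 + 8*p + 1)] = (-3*p^4 + 12*p^3 + 12*p^2 + 2*p - 2)/(9*p^6 + 12*p^5 + 52*p^4 + 38*p^3 + 68*p^2 + 16*p + 1)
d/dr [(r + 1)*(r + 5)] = 2*r + 6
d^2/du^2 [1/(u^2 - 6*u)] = 2*(-u*(u - 6) + 4*(u - 3)^2)/(u^3*(u - 6)^3)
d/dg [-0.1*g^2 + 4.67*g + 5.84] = 4.67 - 0.2*g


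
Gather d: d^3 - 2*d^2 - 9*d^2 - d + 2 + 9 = d^3 - 11*d^2 - d + 11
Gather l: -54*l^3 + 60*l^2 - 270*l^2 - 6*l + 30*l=-54*l^3 - 210*l^2 + 24*l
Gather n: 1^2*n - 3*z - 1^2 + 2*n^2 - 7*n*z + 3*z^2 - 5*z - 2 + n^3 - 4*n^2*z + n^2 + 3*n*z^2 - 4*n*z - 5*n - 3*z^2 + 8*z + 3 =n^3 + n^2*(3 - 4*z) + n*(3*z^2 - 11*z - 4)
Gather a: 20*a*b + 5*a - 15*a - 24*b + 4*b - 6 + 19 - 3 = a*(20*b - 10) - 20*b + 10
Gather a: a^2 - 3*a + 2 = a^2 - 3*a + 2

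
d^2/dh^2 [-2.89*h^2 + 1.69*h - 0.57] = -5.78000000000000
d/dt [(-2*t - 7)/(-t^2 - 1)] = 2*(-t^2 - 7*t + 1)/(t^4 + 2*t^2 + 1)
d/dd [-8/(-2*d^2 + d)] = 8*(1 - 4*d)/(d^2*(2*d - 1)^2)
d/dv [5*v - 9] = 5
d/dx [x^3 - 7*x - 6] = 3*x^2 - 7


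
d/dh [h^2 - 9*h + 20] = 2*h - 9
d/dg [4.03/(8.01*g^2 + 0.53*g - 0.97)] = (-64.5606*g - 2.1359)/(8.01*g^2 + 0.53*g - 0.97)^2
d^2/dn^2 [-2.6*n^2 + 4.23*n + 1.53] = -5.20000000000000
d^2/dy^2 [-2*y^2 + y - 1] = -4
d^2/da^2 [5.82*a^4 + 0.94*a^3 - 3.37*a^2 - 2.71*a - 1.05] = 69.84*a^2 + 5.64*a - 6.74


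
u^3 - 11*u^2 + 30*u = u*(u - 6)*(u - 5)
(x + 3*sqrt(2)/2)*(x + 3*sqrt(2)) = x^2 + 9*sqrt(2)*x/2 + 9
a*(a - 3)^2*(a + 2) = a^4 - 4*a^3 - 3*a^2 + 18*a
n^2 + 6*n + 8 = (n + 2)*(n + 4)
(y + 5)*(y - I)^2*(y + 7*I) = y^4 + 5*y^3 + 5*I*y^3 + 13*y^2 + 25*I*y^2 + 65*y - 7*I*y - 35*I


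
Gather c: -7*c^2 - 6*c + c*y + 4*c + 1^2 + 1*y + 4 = -7*c^2 + c*(y - 2) + y + 5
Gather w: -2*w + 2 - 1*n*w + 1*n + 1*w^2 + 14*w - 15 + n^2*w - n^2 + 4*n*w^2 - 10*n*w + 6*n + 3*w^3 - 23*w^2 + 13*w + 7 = -n^2 + 7*n + 3*w^3 + w^2*(4*n - 22) + w*(n^2 - 11*n + 25) - 6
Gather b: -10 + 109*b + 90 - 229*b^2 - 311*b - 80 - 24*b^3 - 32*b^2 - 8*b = -24*b^3 - 261*b^2 - 210*b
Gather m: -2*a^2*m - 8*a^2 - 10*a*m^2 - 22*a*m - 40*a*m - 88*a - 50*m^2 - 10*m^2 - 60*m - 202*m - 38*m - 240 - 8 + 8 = -8*a^2 - 88*a + m^2*(-10*a - 60) + m*(-2*a^2 - 62*a - 300) - 240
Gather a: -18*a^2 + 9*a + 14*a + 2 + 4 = -18*a^2 + 23*a + 6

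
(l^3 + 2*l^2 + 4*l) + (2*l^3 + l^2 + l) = 3*l^3 + 3*l^2 + 5*l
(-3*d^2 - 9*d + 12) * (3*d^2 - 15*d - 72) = -9*d^4 + 18*d^3 + 387*d^2 + 468*d - 864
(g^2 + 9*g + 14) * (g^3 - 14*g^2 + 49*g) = g^5 - 5*g^4 - 63*g^3 + 245*g^2 + 686*g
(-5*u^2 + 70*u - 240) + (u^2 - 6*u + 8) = -4*u^2 + 64*u - 232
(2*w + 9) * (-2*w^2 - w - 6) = -4*w^3 - 20*w^2 - 21*w - 54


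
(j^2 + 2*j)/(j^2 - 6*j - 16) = j/(j - 8)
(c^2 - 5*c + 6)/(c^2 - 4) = (c - 3)/(c + 2)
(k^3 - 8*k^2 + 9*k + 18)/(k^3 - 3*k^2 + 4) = (k^2 - 9*k + 18)/(k^2 - 4*k + 4)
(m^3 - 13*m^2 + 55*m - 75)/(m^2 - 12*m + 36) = (m^3 - 13*m^2 + 55*m - 75)/(m^2 - 12*m + 36)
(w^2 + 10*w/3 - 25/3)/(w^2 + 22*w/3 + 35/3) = (3*w - 5)/(3*w + 7)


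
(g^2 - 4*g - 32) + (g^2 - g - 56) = 2*g^2 - 5*g - 88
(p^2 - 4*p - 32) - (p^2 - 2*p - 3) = -2*p - 29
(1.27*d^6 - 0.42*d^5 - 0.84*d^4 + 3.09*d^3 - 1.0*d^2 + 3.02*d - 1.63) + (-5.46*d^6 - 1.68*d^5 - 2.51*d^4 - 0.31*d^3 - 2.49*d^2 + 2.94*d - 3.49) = -4.19*d^6 - 2.1*d^5 - 3.35*d^4 + 2.78*d^3 - 3.49*d^2 + 5.96*d - 5.12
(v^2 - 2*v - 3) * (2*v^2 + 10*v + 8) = 2*v^4 + 6*v^3 - 18*v^2 - 46*v - 24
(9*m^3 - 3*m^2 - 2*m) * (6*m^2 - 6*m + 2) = 54*m^5 - 72*m^4 + 24*m^3 + 6*m^2 - 4*m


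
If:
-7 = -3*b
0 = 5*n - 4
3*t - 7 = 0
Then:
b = 7/3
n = 4/5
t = 7/3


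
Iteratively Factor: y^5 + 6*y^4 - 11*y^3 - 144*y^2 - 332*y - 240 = (y - 5)*(y^4 + 11*y^3 + 44*y^2 + 76*y + 48) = (y - 5)*(y + 2)*(y^3 + 9*y^2 + 26*y + 24) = (y - 5)*(y + 2)*(y + 4)*(y^2 + 5*y + 6) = (y - 5)*(y + 2)^2*(y + 4)*(y + 3)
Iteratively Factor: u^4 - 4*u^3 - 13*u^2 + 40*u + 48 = (u - 4)*(u^3 - 13*u - 12) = (u - 4)*(u + 1)*(u^2 - u - 12) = (u - 4)^2*(u + 1)*(u + 3)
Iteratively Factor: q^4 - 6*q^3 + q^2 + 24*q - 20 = (q - 1)*(q^3 - 5*q^2 - 4*q + 20) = (q - 1)*(q + 2)*(q^2 - 7*q + 10) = (q - 2)*(q - 1)*(q + 2)*(q - 5)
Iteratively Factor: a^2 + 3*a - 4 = (a - 1)*(a + 4)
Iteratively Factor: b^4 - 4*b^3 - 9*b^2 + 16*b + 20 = (b - 5)*(b^3 + b^2 - 4*b - 4) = (b - 5)*(b + 2)*(b^2 - b - 2) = (b - 5)*(b + 1)*(b + 2)*(b - 2)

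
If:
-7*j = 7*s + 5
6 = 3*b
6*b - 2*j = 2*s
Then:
No Solution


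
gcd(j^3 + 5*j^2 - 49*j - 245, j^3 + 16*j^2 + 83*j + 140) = j^2 + 12*j + 35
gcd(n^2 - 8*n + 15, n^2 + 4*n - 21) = n - 3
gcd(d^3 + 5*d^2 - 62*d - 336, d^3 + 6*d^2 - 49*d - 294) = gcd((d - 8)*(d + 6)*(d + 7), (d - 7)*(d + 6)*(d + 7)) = d^2 + 13*d + 42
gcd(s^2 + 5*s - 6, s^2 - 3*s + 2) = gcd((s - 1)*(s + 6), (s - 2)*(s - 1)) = s - 1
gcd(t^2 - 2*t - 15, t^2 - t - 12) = t + 3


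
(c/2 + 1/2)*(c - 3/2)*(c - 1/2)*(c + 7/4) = c^4/2 + 3*c^3/8 - 3*c^2/2 - 23*c/32 + 21/32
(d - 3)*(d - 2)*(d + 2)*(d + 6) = d^4 + 3*d^3 - 22*d^2 - 12*d + 72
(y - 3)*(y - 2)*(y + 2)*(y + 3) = y^4 - 13*y^2 + 36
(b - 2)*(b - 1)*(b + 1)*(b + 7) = b^4 + 5*b^3 - 15*b^2 - 5*b + 14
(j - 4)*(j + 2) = j^2 - 2*j - 8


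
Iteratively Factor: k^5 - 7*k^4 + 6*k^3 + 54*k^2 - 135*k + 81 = (k - 3)*(k^4 - 4*k^3 - 6*k^2 + 36*k - 27) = (k - 3)*(k - 1)*(k^3 - 3*k^2 - 9*k + 27) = (k - 3)^2*(k - 1)*(k^2 - 9) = (k - 3)^2*(k - 1)*(k + 3)*(k - 3)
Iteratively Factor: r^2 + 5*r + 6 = (r + 2)*(r + 3)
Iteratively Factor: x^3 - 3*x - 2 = (x + 1)*(x^2 - x - 2) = (x - 2)*(x + 1)*(x + 1)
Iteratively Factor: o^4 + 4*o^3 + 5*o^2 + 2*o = (o)*(o^3 + 4*o^2 + 5*o + 2) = o*(o + 1)*(o^2 + 3*o + 2) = o*(o + 1)*(o + 2)*(o + 1)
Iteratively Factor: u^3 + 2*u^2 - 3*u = (u - 1)*(u^2 + 3*u) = (u - 1)*(u + 3)*(u)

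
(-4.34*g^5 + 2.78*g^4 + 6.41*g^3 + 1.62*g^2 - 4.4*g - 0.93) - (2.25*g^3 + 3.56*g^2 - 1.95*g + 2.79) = -4.34*g^5 + 2.78*g^4 + 4.16*g^3 - 1.94*g^2 - 2.45*g - 3.72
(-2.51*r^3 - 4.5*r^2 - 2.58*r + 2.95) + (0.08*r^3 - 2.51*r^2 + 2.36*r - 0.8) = -2.43*r^3 - 7.01*r^2 - 0.22*r + 2.15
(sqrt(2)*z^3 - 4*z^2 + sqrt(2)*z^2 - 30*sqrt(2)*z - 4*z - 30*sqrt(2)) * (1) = sqrt(2)*z^3 - 4*z^2 + sqrt(2)*z^2 - 30*sqrt(2)*z - 4*z - 30*sqrt(2)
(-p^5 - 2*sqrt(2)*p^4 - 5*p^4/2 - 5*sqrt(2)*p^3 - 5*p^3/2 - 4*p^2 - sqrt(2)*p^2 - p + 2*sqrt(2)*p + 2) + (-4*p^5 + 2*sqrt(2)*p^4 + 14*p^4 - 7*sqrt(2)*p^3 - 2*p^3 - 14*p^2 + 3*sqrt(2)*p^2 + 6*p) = -5*p^5 + 23*p^4/2 - 12*sqrt(2)*p^3 - 9*p^3/2 - 18*p^2 + 2*sqrt(2)*p^2 + 2*sqrt(2)*p + 5*p + 2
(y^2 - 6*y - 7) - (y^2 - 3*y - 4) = -3*y - 3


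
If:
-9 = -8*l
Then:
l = 9/8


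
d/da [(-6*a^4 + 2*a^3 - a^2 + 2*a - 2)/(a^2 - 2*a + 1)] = 2*(-6*a^4 + 13*a^3 - 3*a^2 + 1)/(a^3 - 3*a^2 + 3*a - 1)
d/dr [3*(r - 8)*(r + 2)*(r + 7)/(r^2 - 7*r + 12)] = 3*(r^4 - 14*r^3 + 87*r^2 + 248*r - 1480)/(r^4 - 14*r^3 + 73*r^2 - 168*r + 144)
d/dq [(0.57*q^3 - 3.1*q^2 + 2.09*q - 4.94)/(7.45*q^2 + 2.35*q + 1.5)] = (4.2465*q^4 + 2.679*q^3 - 20.2905*q^2 + 64.306*q + 14.744)/(55.5025*q^4 + 35.015*q^3 + 27.8725*q^2 + 7.05*q + 2.25)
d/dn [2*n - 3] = 2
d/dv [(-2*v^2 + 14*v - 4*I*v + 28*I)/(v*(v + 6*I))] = 2*(-v^2*(7 + 4*I) - 28*I*v + 84)/(v^2*(v^2 + 12*I*v - 36))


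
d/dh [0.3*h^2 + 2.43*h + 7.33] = 0.6*h + 2.43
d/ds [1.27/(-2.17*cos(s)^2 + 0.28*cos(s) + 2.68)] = (0.3556 - 5.5118*cos(s))*sin(s)/(-2.17*cos(s)^2 + 0.28*cos(s) + 2.68)^2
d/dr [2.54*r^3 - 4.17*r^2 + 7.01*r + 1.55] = 7.62*r^2 - 8.34*r + 7.01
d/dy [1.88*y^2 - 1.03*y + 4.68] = 3.76*y - 1.03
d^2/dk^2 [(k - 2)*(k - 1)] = 2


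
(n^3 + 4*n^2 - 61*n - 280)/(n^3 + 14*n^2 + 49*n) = (n^2 - 3*n - 40)/(n*(n + 7))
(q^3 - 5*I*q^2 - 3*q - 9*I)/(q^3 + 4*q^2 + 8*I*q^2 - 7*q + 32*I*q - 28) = (q^2 - 6*I*q - 9)/(q^2 + q*(4 + 7*I) + 28*I)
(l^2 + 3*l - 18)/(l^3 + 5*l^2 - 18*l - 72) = (l - 3)/(l^2 - l - 12)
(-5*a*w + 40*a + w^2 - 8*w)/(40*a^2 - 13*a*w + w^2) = (w - 8)/(-8*a + w)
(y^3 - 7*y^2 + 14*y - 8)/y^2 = y - 7 + 14/y - 8/y^2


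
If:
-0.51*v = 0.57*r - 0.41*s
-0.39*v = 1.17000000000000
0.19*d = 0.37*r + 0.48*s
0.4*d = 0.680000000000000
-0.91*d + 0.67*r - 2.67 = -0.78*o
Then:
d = 1.70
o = 3.66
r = 2.04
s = -0.90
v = -3.00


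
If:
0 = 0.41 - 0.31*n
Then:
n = 1.32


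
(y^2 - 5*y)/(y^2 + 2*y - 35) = y/(y + 7)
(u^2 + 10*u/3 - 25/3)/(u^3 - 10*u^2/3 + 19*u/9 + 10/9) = 3*(u + 5)/(3*u^2 - 5*u - 2)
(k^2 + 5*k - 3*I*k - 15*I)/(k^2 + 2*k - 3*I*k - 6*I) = (k + 5)/(k + 2)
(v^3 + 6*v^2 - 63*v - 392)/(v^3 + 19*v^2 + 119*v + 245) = (v - 8)/(v + 5)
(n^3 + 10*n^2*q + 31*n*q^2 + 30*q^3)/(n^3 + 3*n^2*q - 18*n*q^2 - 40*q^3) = (-n - 3*q)/(-n + 4*q)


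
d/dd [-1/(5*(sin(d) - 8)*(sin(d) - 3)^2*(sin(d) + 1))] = (4*sin(d)^2 - 27*sin(d) + 5)*cos(d)/(5*(sin(d) - 8)^2*(sin(d) - 3)^3*(sin(d) + 1)^2)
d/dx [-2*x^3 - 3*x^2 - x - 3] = -6*x^2 - 6*x - 1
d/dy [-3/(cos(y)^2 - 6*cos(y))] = 6*(3 - cos(y))*sin(y)/((cos(y) - 6)^2*cos(y)^2)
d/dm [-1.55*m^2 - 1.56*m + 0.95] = -3.1*m - 1.56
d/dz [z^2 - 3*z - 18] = 2*z - 3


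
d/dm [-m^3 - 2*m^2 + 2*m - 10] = -3*m^2 - 4*m + 2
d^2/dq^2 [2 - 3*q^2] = -6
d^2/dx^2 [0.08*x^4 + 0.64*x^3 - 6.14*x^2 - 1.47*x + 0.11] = 0.96*x^2 + 3.84*x - 12.28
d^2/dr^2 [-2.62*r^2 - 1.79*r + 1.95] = -5.24000000000000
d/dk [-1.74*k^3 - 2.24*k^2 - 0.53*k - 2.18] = -5.22*k^2 - 4.48*k - 0.53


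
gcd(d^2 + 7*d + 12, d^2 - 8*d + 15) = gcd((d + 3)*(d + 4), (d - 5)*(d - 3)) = 1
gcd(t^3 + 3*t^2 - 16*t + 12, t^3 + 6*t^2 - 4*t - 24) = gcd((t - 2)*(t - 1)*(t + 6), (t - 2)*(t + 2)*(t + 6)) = t^2 + 4*t - 12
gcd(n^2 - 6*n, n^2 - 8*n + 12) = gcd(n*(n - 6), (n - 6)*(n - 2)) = n - 6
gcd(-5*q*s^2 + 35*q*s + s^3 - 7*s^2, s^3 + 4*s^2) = s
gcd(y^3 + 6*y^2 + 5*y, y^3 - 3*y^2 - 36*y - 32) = y + 1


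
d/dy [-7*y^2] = -14*y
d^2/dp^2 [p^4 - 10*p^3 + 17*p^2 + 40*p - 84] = 12*p^2 - 60*p + 34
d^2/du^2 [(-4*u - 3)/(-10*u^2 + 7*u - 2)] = 2*((4*u + 3)*(20*u - 7)^2 - 2*(60*u + 1)*(10*u^2 - 7*u + 2))/(10*u^2 - 7*u + 2)^3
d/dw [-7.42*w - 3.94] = -7.42000000000000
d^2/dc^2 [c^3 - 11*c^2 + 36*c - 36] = 6*c - 22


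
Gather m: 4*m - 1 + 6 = 4*m + 5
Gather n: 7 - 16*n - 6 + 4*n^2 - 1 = 4*n^2 - 16*n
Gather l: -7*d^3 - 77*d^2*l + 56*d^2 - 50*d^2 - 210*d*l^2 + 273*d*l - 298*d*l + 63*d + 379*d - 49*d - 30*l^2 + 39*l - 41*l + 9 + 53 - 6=-7*d^3 + 6*d^2 + 393*d + l^2*(-210*d - 30) + l*(-77*d^2 - 25*d - 2) + 56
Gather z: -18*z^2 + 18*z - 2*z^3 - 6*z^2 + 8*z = -2*z^3 - 24*z^2 + 26*z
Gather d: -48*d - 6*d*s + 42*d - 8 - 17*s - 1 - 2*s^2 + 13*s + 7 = d*(-6*s - 6) - 2*s^2 - 4*s - 2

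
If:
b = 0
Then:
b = 0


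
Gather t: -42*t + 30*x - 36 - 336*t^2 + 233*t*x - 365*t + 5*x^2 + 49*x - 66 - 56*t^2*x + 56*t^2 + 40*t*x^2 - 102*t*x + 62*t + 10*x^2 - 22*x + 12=t^2*(-56*x - 280) + t*(40*x^2 + 131*x - 345) + 15*x^2 + 57*x - 90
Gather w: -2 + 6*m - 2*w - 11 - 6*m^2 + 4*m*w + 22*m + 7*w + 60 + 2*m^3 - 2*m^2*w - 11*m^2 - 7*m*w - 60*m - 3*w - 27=2*m^3 - 17*m^2 - 32*m + w*(-2*m^2 - 3*m + 2) + 20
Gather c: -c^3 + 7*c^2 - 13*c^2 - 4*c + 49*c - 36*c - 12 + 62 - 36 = -c^3 - 6*c^2 + 9*c + 14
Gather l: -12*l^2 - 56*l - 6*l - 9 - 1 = -12*l^2 - 62*l - 10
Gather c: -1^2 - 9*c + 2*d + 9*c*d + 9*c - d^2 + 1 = 9*c*d - d^2 + 2*d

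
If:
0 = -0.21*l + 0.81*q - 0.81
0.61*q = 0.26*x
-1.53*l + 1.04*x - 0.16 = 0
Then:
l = 2.54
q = 1.66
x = 3.89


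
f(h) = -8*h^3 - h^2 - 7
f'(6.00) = -876.00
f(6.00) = -1771.00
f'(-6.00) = -852.00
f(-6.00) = 1685.00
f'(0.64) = -11.11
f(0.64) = -9.51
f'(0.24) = -1.86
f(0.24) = -7.17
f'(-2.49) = -143.82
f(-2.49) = 110.31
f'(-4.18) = -410.98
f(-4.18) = 559.80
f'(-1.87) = -80.19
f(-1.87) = 41.82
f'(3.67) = -330.59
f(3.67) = -415.92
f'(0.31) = -2.93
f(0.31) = -7.33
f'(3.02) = -224.93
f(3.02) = -236.47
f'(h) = -24*h^2 - 2*h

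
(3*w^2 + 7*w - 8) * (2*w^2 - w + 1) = 6*w^4 + 11*w^3 - 20*w^2 + 15*w - 8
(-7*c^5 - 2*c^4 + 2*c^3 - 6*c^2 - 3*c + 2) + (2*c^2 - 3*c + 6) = -7*c^5 - 2*c^4 + 2*c^3 - 4*c^2 - 6*c + 8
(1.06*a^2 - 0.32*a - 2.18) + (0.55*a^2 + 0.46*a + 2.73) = 1.61*a^2 + 0.14*a + 0.55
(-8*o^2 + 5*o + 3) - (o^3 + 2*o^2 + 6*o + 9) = -o^3 - 10*o^2 - o - 6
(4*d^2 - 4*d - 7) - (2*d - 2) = 4*d^2 - 6*d - 5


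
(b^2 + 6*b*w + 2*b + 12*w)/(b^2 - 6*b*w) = (b^2 + 6*b*w + 2*b + 12*w)/(b*(b - 6*w))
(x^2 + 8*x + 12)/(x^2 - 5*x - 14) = (x + 6)/(x - 7)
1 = 1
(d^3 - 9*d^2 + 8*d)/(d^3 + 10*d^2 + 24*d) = (d^2 - 9*d + 8)/(d^2 + 10*d + 24)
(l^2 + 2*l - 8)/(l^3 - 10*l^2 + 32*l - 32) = (l + 4)/(l^2 - 8*l + 16)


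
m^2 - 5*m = m*(m - 5)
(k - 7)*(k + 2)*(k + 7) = k^3 + 2*k^2 - 49*k - 98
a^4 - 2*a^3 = a^3*(a - 2)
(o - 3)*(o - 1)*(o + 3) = o^3 - o^2 - 9*o + 9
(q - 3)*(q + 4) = q^2 + q - 12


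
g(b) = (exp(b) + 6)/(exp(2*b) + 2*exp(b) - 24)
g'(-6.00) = 0.00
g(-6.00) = -0.25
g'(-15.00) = 0.00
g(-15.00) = -0.25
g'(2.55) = -0.17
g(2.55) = 0.11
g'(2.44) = -0.21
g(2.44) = 0.13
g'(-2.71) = -0.00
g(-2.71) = -0.25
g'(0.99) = -1.57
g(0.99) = -0.76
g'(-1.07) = -0.03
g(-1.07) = -0.27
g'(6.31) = -0.00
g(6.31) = 0.00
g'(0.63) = -0.42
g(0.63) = -0.47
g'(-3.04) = -0.00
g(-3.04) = -0.25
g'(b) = (exp(b) + 6)*(-2*exp(2*b) - 2*exp(b))/(exp(2*b) + 2*exp(b) - 24)^2 + exp(b)/(exp(2*b) + 2*exp(b) - 24) = -exp(b)/(exp(2*b) - 8*exp(b) + 16)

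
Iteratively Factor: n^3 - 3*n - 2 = (n + 1)*(n^2 - n - 2) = (n - 2)*(n + 1)*(n + 1)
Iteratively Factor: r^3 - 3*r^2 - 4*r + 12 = (r + 2)*(r^2 - 5*r + 6) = (r - 3)*(r + 2)*(r - 2)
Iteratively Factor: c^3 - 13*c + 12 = (c - 3)*(c^2 + 3*c - 4) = (c - 3)*(c + 4)*(c - 1)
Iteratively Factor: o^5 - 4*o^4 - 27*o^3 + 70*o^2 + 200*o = (o - 5)*(o^4 + o^3 - 22*o^2 - 40*o) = (o - 5)^2*(o^3 + 6*o^2 + 8*o) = (o - 5)^2*(o + 4)*(o^2 + 2*o) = o*(o - 5)^2*(o + 4)*(o + 2)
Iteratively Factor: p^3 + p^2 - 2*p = (p)*(p^2 + p - 2) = p*(p + 2)*(p - 1)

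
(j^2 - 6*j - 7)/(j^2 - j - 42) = (j + 1)/(j + 6)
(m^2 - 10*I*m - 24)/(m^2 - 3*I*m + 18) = (m - 4*I)/(m + 3*I)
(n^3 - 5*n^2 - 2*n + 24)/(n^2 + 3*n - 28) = (n^2 - n - 6)/(n + 7)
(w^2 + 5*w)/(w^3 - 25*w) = 1/(w - 5)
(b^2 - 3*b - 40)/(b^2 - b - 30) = (b - 8)/(b - 6)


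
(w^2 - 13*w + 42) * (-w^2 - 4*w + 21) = -w^4 + 9*w^3 + 31*w^2 - 441*w + 882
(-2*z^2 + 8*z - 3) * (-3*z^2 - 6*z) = 6*z^4 - 12*z^3 - 39*z^2 + 18*z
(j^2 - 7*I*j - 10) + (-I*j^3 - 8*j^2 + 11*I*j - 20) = -I*j^3 - 7*j^2 + 4*I*j - 30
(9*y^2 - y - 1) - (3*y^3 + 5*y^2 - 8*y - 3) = -3*y^3 + 4*y^2 + 7*y + 2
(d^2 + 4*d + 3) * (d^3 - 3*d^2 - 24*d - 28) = d^5 + d^4 - 33*d^3 - 133*d^2 - 184*d - 84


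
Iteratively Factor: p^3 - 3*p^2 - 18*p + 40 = (p - 2)*(p^2 - p - 20) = (p - 2)*(p + 4)*(p - 5)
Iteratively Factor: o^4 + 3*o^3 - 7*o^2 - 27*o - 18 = (o + 2)*(o^3 + o^2 - 9*o - 9) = (o - 3)*(o + 2)*(o^2 + 4*o + 3) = (o - 3)*(o + 1)*(o + 2)*(o + 3)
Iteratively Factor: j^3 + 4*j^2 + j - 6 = (j + 2)*(j^2 + 2*j - 3) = (j - 1)*(j + 2)*(j + 3)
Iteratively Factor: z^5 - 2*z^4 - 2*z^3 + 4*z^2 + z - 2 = (z + 1)*(z^4 - 3*z^3 + z^2 + 3*z - 2) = (z - 2)*(z + 1)*(z^3 - z^2 - z + 1) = (z - 2)*(z + 1)^2*(z^2 - 2*z + 1) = (z - 2)*(z - 1)*(z + 1)^2*(z - 1)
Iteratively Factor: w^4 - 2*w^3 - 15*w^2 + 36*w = (w - 3)*(w^3 + w^2 - 12*w) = (w - 3)*(w + 4)*(w^2 - 3*w) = (w - 3)^2*(w + 4)*(w)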